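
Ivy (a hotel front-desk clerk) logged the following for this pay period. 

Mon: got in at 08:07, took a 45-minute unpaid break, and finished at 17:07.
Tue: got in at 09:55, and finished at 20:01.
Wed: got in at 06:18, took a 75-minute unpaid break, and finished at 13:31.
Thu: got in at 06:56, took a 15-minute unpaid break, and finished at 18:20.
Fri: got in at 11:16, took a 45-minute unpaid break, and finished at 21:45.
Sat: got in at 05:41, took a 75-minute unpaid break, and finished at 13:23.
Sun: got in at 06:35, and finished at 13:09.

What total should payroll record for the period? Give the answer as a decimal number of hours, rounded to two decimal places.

Mon: 08:07–17:07 = 9 h 0 min; less 45 min break → 8 h 15 min
Tue: 09:55–20:01 = 10 h 6 min
Wed: 06:18–13:31 = 7 h 13 min; less 75 min break → 5 h 58 min
Thu: 06:56–18:20 = 11 h 24 min; less 15 min break → 11 h 9 min
Fri: 11:16–21:45 = 10 h 29 min; less 45 min break → 9 h 44 min
Sat: 05:41–13:23 = 7 h 42 min; less 75 min break → 6 h 27 min
Sun: 06:35–13:09 = 6 h 34 min
Total: 8 h 15 min + 10 h 6 min + 5 h 58 min + 11 h 9 min + 9 h 44 min + 6 h 27 min + 6 h 34 min = 58 h 13 min.

58.22 hours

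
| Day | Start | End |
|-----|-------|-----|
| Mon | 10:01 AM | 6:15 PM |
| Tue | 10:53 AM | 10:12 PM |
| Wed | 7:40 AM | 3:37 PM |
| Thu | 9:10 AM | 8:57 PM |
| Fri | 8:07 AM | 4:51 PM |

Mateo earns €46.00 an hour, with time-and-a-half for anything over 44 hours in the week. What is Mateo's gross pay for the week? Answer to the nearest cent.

Mon: 10:01 AM–6:15 PM = 8 h 14 min
Tue: 10:53 AM–10:12 PM = 11 h 19 min
Wed: 7:40 AM–3:37 PM = 7 h 57 min
Thu: 9:10 AM–8:57 PM = 11 h 47 min
Fri: 8:07 AM–4:51 PM = 8 h 44 min
Total worked: 48 h 1 min = 2881 min.
Regular 44 h 0 min = 2640 min at €46.00/h; overtime 4 h 1 min = 241 min at €69.00/h.
Pay = (2640 × €46.00 + 241 × €69.00) ÷ 60 = €2301.15.

€2301.15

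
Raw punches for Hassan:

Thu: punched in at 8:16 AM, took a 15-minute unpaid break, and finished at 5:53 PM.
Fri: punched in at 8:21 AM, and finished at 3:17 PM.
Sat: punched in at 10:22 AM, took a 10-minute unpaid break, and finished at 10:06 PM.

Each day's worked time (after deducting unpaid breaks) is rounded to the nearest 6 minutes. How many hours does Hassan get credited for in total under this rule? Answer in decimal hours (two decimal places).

27.90 hours

Thu: 8:16 AM–5:53 PM = 9 h 37 min − 15 min = 9 h 22 min → rounds to 9 h 24 min
Fri: 8:21 AM–3:17 PM = 6 h 56 min → rounds to 6 h 54 min
Sat: 10:22 AM–10:06 PM = 11 h 44 min − 10 min = 11 h 34 min → rounds to 11 h 36 min
Total credited: 27 h 54 min.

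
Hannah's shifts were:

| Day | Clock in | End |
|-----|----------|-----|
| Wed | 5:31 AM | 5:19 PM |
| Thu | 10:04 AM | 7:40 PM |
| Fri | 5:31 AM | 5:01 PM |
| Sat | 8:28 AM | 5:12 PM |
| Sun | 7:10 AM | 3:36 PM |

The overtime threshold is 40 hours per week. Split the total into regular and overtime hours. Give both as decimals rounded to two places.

Wed: 5:31 AM–5:19 PM = 11 h 48 min
Thu: 10:04 AM–7:40 PM = 9 h 36 min
Fri: 5:31 AM–5:01 PM = 11 h 30 min
Sat: 8:28 AM–5:12 PM = 8 h 44 min
Sun: 7:10 AM–3:36 PM = 8 h 26 min
Total worked: 50 h 4 min = 50.07 h.
Threshold 40 h → overtime 10 h 4 min, regular 40 h 0 min.

Regular 40.00 hours, overtime 10.07 hours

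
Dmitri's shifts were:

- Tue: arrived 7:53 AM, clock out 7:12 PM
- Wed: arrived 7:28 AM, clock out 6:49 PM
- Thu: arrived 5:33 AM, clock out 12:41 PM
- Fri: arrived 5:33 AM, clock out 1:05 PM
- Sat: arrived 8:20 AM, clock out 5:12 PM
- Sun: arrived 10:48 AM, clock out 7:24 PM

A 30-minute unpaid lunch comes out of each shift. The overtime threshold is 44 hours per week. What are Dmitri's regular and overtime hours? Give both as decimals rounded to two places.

Tue: 7:53 AM–7:12 PM = 11 h 19 min; less 30 min break → 10 h 49 min
Wed: 7:28 AM–6:49 PM = 11 h 21 min; less 30 min break → 10 h 51 min
Thu: 5:33 AM–12:41 PM = 7 h 8 min; less 30 min break → 6 h 38 min
Fri: 5:33 AM–1:05 PM = 7 h 32 min; less 30 min break → 7 h 2 min
Sat: 8:20 AM–5:12 PM = 8 h 52 min; less 30 min break → 8 h 22 min
Sun: 10:48 AM–7:24 PM = 8 h 36 min; less 30 min break → 8 h 6 min
Total worked: 51 h 48 min = 51.80 h.
Threshold 44 h → overtime 7 h 48 min, regular 44 h 0 min.

Regular 44.00 hours, overtime 7.80 hours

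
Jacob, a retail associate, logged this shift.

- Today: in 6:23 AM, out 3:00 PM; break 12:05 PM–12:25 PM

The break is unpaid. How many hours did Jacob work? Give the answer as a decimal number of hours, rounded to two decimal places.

Today: 6:23 AM–3:00 PM = 8 h 37 min; less 20 min break → 8 h 17 min

8.28 hours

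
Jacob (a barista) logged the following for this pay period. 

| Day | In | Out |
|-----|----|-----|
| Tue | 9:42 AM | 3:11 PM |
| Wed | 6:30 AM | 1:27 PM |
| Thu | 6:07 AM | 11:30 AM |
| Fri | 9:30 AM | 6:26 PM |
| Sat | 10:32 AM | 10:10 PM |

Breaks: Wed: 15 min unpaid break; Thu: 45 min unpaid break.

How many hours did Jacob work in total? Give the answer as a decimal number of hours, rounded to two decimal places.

37.38 hours

Tue: 9:42 AM–3:11 PM = 5 h 29 min
Wed: 6:30 AM–1:27 PM = 6 h 57 min; less 15 min break → 6 h 42 min
Thu: 6:07 AM–11:30 AM = 5 h 23 min; less 45 min break → 4 h 38 min
Fri: 9:30 AM–6:26 PM = 8 h 56 min
Sat: 10:32 AM–10:10 PM = 11 h 38 min
Total: 5 h 29 min + 6 h 42 min + 4 h 38 min + 8 h 56 min + 11 h 38 min = 37 h 23 min.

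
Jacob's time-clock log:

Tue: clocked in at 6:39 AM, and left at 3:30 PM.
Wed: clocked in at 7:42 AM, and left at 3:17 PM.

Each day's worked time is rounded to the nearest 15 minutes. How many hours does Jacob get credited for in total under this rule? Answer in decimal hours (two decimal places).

16.25 hours

Tue: 6:39 AM–3:30 PM = 8 h 51 min → rounds to 8 h 45 min
Wed: 7:42 AM–3:17 PM = 7 h 35 min → rounds to 7 h 30 min
Total credited: 16 h 15 min.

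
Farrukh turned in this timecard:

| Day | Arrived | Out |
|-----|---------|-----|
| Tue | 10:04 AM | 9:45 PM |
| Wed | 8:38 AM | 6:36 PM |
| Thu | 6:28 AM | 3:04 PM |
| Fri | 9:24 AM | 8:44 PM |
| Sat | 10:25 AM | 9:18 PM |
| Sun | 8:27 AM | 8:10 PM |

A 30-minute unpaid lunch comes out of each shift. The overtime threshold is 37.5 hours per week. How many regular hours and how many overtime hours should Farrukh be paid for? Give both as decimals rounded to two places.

Tue: 10:04 AM–9:45 PM = 11 h 41 min; less 30 min break → 11 h 11 min
Wed: 8:38 AM–6:36 PM = 9 h 58 min; less 30 min break → 9 h 28 min
Thu: 6:28 AM–3:04 PM = 8 h 36 min; less 30 min break → 8 h 6 min
Fri: 9:24 AM–8:44 PM = 11 h 20 min; less 30 min break → 10 h 50 min
Sat: 10:25 AM–9:18 PM = 10 h 53 min; less 30 min break → 10 h 23 min
Sun: 8:27 AM–8:10 PM = 11 h 43 min; less 30 min break → 11 h 13 min
Total worked: 61 h 11 min = 61.18 h.
Threshold 37.5 h → overtime 23 h 41 min, regular 37 h 30 min.

Regular 37.50 hours, overtime 23.68 hours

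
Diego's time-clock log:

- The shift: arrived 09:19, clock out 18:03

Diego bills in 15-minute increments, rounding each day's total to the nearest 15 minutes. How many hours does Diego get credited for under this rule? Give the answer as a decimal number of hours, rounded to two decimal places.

8.75 hours

The shift: 09:19–18:03 = 8 h 44 min → rounds to 8 h 45 min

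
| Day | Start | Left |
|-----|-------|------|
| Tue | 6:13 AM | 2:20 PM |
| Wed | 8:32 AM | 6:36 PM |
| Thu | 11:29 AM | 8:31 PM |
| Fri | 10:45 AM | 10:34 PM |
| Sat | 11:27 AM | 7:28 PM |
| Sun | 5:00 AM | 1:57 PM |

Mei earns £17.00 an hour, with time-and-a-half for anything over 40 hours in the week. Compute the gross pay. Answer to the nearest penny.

£1088.00

Tue: 6:13 AM–2:20 PM = 8 h 7 min
Wed: 8:32 AM–6:36 PM = 10 h 4 min
Thu: 11:29 AM–8:31 PM = 9 h 2 min
Fri: 10:45 AM–10:34 PM = 11 h 49 min
Sat: 11:27 AM–7:28 PM = 8 h 1 min
Sun: 5:00 AM–1:57 PM = 8 h 57 min
Total worked: 56 h 0 min = 3360 min.
Regular 40 h 0 min = 2400 min at £17.00/h; overtime 16 h 0 min = 960 min at £25.50/h.
Pay = (2400 × £17.00 + 960 × £25.50) ÷ 60 = £1088.00.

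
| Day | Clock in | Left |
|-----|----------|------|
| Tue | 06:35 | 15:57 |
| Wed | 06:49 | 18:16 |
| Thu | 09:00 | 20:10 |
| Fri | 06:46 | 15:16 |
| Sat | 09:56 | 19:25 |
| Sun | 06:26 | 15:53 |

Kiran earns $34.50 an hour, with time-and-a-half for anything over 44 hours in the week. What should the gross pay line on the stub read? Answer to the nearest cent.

$2315.81

Tue: 06:35–15:57 = 9 h 22 min
Wed: 06:49–18:16 = 11 h 27 min
Thu: 09:00–20:10 = 11 h 10 min
Fri: 06:46–15:16 = 8 h 30 min
Sat: 09:56–19:25 = 9 h 29 min
Sun: 06:26–15:53 = 9 h 27 min
Total worked: 59 h 25 min = 3565 min.
Regular 44 h 0 min = 2640 min at $34.50/h; overtime 15 h 25 min = 925 min at $51.75/h.
Pay = (2640 × $34.50 + 925 × $51.75) ÷ 60 = $2315.81.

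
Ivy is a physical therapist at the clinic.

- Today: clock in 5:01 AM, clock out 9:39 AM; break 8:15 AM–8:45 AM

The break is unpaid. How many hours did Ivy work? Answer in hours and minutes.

4 h 8 min

Today: 5:01 AM–9:39 AM = 4 h 38 min; less 30 min break → 4 h 8 min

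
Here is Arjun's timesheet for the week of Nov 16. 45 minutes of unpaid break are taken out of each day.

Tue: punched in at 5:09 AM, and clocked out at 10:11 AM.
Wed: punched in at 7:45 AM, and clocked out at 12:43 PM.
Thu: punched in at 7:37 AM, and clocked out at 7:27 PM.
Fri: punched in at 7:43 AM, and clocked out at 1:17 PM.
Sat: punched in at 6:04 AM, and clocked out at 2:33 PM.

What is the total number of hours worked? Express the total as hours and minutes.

Tue: 5:09 AM–10:11 AM = 5 h 2 min; less 45 min break → 4 h 17 min
Wed: 7:45 AM–12:43 PM = 4 h 58 min; less 45 min break → 4 h 13 min
Thu: 7:37 AM–7:27 PM = 11 h 50 min; less 45 min break → 11 h 5 min
Fri: 7:43 AM–1:17 PM = 5 h 34 min; less 45 min break → 4 h 49 min
Sat: 6:04 AM–2:33 PM = 8 h 29 min; less 45 min break → 7 h 44 min
Total: 4 h 17 min + 4 h 13 min + 11 h 5 min + 4 h 49 min + 7 h 44 min = 32 h 8 min.

32 h 8 min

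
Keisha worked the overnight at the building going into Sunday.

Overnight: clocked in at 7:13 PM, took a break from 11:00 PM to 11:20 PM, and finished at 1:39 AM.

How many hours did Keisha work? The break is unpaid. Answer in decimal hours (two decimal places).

6.10 hours

Overnight: 7:13 PM → midnight = 4 h 47 min; midnight → 1:39 AM = 1 h 39 min; span 6 h 26 min; less 20 min break → 6 h 6 min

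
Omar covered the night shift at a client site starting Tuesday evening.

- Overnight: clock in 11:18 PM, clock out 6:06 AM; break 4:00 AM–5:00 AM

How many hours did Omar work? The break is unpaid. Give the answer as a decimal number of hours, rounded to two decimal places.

Overnight: 11:18 PM → midnight = 0 h 42 min; midnight → 6:06 AM = 6 h 6 min; span 6 h 48 min; less 60 min break → 5 h 48 min

5.80 hours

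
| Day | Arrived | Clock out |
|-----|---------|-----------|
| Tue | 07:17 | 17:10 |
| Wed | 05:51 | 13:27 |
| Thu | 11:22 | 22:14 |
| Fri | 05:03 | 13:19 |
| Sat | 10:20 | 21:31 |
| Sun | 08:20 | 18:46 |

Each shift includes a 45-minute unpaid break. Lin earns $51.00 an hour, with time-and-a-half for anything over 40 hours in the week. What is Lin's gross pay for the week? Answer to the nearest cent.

Tue: 07:17–17:10 = 9 h 53 min; less 45 min break → 9 h 8 min
Wed: 05:51–13:27 = 7 h 36 min; less 45 min break → 6 h 51 min
Thu: 11:22–22:14 = 10 h 52 min; less 45 min break → 10 h 7 min
Fri: 05:03–13:19 = 8 h 16 min; less 45 min break → 7 h 31 min
Sat: 10:20–21:31 = 11 h 11 min; less 45 min break → 10 h 26 min
Sun: 08:20–18:46 = 10 h 26 min; less 45 min break → 9 h 41 min
Total worked: 53 h 44 min = 3224 min.
Regular 40 h 0 min = 2400 min at $51.00/h; overtime 13 h 44 min = 824 min at $76.50/h.
Pay = (2400 × $51.00 + 824 × $76.50) ÷ 60 = $3090.60.

$3090.60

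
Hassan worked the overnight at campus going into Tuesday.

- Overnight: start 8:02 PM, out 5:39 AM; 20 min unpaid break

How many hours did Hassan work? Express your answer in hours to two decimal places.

9.28 hours

Overnight: 8:02 PM → midnight = 3 h 58 min; midnight → 5:39 AM = 5 h 39 min; span 9 h 37 min; less 20 min break → 9 h 17 min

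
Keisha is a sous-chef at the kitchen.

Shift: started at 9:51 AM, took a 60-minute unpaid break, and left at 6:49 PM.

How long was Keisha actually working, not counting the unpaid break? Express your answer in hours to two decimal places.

7.97 hours

Shift: 9:51 AM–6:49 PM = 8 h 58 min; less 60 min break → 7 h 58 min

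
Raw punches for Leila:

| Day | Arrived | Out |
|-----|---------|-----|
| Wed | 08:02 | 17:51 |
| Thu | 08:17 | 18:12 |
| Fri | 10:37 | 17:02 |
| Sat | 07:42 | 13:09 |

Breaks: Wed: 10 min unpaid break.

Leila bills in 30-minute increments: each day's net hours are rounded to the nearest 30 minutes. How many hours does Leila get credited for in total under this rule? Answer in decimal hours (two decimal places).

Wed: 08:02–17:51 = 9 h 49 min − 10 min = 9 h 39 min → rounds to 9 h 30 min
Thu: 08:17–18:12 = 9 h 55 min → rounds to 10 h 0 min
Fri: 10:37–17:02 = 6 h 25 min → rounds to 6 h 30 min
Sat: 07:42–13:09 = 5 h 27 min → rounds to 5 h 30 min
Total credited: 31 h 30 min.

31.50 hours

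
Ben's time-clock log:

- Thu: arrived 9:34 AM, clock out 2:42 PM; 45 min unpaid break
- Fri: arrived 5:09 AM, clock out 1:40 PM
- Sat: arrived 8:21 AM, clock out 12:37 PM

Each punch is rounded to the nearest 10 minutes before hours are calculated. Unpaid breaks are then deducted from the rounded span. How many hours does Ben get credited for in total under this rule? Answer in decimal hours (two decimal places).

17.25 hours

Thu: in 9:34 AM→9:30 AM, out 2:42 PM→2:40 PM; 5 h 10 min − 45 min = 4 h 25 min
Fri: in 5:09 AM→5:10 AM, out 1:40 PM→1:40 PM; 8 h 30 min
Sat: in 8:21 AM→8:20 AM, out 12:37 PM→12:40 PM; 4 h 20 min
Total credited: 17 h 15 min.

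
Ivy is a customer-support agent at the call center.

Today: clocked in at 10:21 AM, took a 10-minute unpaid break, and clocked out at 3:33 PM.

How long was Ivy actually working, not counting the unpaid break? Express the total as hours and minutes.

5 h 2 min

Today: 10:21 AM–3:33 PM = 5 h 12 min; less 10 min break → 5 h 2 min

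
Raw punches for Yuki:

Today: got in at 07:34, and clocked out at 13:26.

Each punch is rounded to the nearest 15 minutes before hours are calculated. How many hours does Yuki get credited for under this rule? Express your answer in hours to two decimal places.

6.00 hours

Today: in 07:34→07:30, out 13:26→13:30; 6 h 0 min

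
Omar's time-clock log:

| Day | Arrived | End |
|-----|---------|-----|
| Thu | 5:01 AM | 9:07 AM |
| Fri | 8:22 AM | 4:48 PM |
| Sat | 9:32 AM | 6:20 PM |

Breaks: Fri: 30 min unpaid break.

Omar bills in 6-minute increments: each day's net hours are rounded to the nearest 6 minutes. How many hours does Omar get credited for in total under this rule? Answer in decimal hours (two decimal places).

Thu: 5:01 AM–9:07 AM = 4 h 6 min → rounds to 4 h 6 min
Fri: 8:22 AM–4:48 PM = 8 h 26 min − 30 min = 7 h 56 min → rounds to 7 h 54 min
Sat: 9:32 AM–6:20 PM = 8 h 48 min → rounds to 8 h 48 min
Total credited: 20 h 48 min.

20.80 hours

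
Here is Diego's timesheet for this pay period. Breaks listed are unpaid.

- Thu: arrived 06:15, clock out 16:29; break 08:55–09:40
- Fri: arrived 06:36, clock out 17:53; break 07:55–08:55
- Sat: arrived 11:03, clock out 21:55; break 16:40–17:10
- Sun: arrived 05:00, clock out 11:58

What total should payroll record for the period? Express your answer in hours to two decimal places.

Thu: 06:15–16:29 = 10 h 14 min; less 45 min break → 9 h 29 min
Fri: 06:36–17:53 = 11 h 17 min; less 60 min break → 10 h 17 min
Sat: 11:03–21:55 = 10 h 52 min; less 30 min break → 10 h 22 min
Sun: 05:00–11:58 = 6 h 58 min
Total: 9 h 29 min + 10 h 17 min + 10 h 22 min + 6 h 58 min = 37 h 6 min.

37.10 hours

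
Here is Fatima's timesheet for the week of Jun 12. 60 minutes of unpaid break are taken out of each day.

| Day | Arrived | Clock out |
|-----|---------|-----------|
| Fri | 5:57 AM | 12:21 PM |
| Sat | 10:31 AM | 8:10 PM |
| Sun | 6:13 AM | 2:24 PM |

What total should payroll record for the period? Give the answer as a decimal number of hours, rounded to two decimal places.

Fri: 5:57 AM–12:21 PM = 6 h 24 min; less 60 min break → 5 h 24 min
Sat: 10:31 AM–8:10 PM = 9 h 39 min; less 60 min break → 8 h 39 min
Sun: 6:13 AM–2:24 PM = 8 h 11 min; less 60 min break → 7 h 11 min
Total: 5 h 24 min + 8 h 39 min + 7 h 11 min = 21 h 14 min.

21.23 hours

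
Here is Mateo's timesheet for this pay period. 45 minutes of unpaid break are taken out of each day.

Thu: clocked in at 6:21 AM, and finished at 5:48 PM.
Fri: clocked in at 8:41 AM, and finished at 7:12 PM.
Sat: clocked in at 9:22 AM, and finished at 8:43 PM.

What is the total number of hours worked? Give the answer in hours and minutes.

Thu: 6:21 AM–5:48 PM = 11 h 27 min; less 45 min break → 10 h 42 min
Fri: 8:41 AM–7:12 PM = 10 h 31 min; less 45 min break → 9 h 46 min
Sat: 9:22 AM–8:43 PM = 11 h 21 min; less 45 min break → 10 h 36 min
Total: 10 h 42 min + 9 h 46 min + 10 h 36 min = 31 h 4 min.

31 h 4 min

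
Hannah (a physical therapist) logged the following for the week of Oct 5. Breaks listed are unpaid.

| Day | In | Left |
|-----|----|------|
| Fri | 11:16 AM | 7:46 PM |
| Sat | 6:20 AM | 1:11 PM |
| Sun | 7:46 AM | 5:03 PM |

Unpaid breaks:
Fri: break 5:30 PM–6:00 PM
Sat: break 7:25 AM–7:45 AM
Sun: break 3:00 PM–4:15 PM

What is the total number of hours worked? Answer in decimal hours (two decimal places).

Fri: 11:16 AM–7:46 PM = 8 h 30 min; less 30 min break → 8 h 0 min
Sat: 6:20 AM–1:11 PM = 6 h 51 min; less 20 min break → 6 h 31 min
Sun: 7:46 AM–5:03 PM = 9 h 17 min; less 75 min break → 8 h 2 min
Total: 8 h 0 min + 6 h 31 min + 8 h 2 min = 22 h 33 min.

22.55 hours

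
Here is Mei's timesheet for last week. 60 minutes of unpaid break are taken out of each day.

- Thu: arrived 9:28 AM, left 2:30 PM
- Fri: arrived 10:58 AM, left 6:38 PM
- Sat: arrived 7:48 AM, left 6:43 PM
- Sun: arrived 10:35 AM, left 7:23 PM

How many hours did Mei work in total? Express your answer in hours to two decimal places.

28.42 hours

Thu: 9:28 AM–2:30 PM = 5 h 2 min; less 60 min break → 4 h 2 min
Fri: 10:58 AM–6:38 PM = 7 h 40 min; less 60 min break → 6 h 40 min
Sat: 7:48 AM–6:43 PM = 10 h 55 min; less 60 min break → 9 h 55 min
Sun: 10:35 AM–7:23 PM = 8 h 48 min; less 60 min break → 7 h 48 min
Total: 4 h 2 min + 6 h 40 min + 9 h 55 min + 7 h 48 min = 28 h 25 min.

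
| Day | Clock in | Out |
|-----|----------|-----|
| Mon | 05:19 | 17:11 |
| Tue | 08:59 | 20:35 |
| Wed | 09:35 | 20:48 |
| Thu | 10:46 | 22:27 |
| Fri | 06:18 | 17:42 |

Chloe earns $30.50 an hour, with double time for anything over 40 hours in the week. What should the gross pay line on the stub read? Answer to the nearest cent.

Mon: 05:19–17:11 = 11 h 52 min
Tue: 08:59–20:35 = 11 h 36 min
Wed: 09:35–20:48 = 11 h 13 min
Thu: 10:46–22:27 = 11 h 41 min
Fri: 06:18–17:42 = 11 h 24 min
Total worked: 57 h 46 min = 3466 min.
Regular 40 h 0 min = 2400 min at $30.50/h; overtime 17 h 46 min = 1066 min at $61.00/h.
Pay = (2400 × $30.50 + 1066 × $61.00) ÷ 60 = $2303.77.

$2303.77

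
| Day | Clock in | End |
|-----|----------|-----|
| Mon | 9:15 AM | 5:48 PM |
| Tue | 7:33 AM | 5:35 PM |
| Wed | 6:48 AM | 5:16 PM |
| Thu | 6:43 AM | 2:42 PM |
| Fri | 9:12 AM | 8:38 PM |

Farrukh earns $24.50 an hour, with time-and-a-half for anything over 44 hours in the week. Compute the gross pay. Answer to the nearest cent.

Mon: 9:15 AM–5:48 PM = 8 h 33 min
Tue: 7:33 AM–5:35 PM = 10 h 2 min
Wed: 6:48 AM–5:16 PM = 10 h 28 min
Thu: 6:43 AM–2:42 PM = 7 h 59 min
Fri: 9:12 AM–8:38 PM = 11 h 26 min
Total worked: 48 h 28 min = 2908 min.
Regular 44 h 0 min = 2640 min at $24.50/h; overtime 4 h 28 min = 268 min at $36.75/h.
Pay = (2640 × $24.50 + 268 × $36.75) ÷ 60 = $1242.15.

$1242.15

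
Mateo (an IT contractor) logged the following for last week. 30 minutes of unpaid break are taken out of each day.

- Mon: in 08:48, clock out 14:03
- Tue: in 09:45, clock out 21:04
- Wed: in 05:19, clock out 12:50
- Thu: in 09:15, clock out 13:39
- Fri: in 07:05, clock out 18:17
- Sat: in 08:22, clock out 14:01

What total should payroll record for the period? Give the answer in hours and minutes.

42 h 20 min

Mon: 08:48–14:03 = 5 h 15 min; less 30 min break → 4 h 45 min
Tue: 09:45–21:04 = 11 h 19 min; less 30 min break → 10 h 49 min
Wed: 05:19–12:50 = 7 h 31 min; less 30 min break → 7 h 1 min
Thu: 09:15–13:39 = 4 h 24 min; less 30 min break → 3 h 54 min
Fri: 07:05–18:17 = 11 h 12 min; less 30 min break → 10 h 42 min
Sat: 08:22–14:01 = 5 h 39 min; less 30 min break → 5 h 9 min
Total: 4 h 45 min + 10 h 49 min + 7 h 1 min + 3 h 54 min + 10 h 42 min + 5 h 9 min = 42 h 20 min.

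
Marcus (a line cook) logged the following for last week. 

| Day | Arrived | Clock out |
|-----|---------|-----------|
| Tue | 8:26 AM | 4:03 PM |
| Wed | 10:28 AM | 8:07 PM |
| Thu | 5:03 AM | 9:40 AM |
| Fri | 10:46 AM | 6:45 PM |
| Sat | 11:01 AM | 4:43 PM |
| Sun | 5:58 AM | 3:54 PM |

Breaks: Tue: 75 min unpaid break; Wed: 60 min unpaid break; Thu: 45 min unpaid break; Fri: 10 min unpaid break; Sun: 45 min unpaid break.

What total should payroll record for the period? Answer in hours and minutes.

41 h 35 min

Tue: 8:26 AM–4:03 PM = 7 h 37 min; less 75 min break → 6 h 22 min
Wed: 10:28 AM–8:07 PM = 9 h 39 min; less 60 min break → 8 h 39 min
Thu: 5:03 AM–9:40 AM = 4 h 37 min; less 45 min break → 3 h 52 min
Fri: 10:46 AM–6:45 PM = 7 h 59 min; less 10 min break → 7 h 49 min
Sat: 11:01 AM–4:43 PM = 5 h 42 min
Sun: 5:58 AM–3:54 PM = 9 h 56 min; less 45 min break → 9 h 11 min
Total: 6 h 22 min + 8 h 39 min + 3 h 52 min + 7 h 49 min + 5 h 42 min + 9 h 11 min = 41 h 35 min.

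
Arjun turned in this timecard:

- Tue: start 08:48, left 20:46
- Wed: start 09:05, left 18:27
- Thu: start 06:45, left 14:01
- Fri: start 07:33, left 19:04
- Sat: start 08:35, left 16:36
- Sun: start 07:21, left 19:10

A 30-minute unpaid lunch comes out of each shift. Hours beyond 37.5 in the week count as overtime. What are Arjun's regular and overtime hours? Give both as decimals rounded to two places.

Tue: 08:48–20:46 = 11 h 58 min; less 30 min break → 11 h 28 min
Wed: 09:05–18:27 = 9 h 22 min; less 30 min break → 8 h 52 min
Thu: 06:45–14:01 = 7 h 16 min; less 30 min break → 6 h 46 min
Fri: 07:33–19:04 = 11 h 31 min; less 30 min break → 11 h 1 min
Sat: 08:35–16:36 = 8 h 1 min; less 30 min break → 7 h 31 min
Sun: 07:21–19:10 = 11 h 49 min; less 30 min break → 11 h 19 min
Total worked: 56 h 57 min = 56.95 h.
Threshold 37.5 h → overtime 19 h 27 min, regular 37 h 30 min.

Regular 37.50 hours, overtime 19.45 hours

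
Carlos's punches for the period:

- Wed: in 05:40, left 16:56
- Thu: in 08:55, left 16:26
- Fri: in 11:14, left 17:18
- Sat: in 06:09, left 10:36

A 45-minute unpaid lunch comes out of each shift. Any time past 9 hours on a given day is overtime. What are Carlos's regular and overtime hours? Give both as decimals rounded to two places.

Regular 24.78 hours, overtime 1.52 hours

Wed: 05:40–16:56 = 11 h 16 min; less 45 min break → 10 h 31 min
Thu: 08:55–16:26 = 7 h 31 min; less 45 min break → 6 h 46 min
Fri: 11:14–17:18 = 6 h 4 min; less 45 min break → 5 h 19 min
Sat: 06:09–10:36 = 4 h 27 min; less 45 min break → 3 h 42 min
Wed reg 9 h 0 min / OT 1 h 31 min; Thu reg 6 h 46 min / OT 0 h 0 min; Fri reg 5 h 19 min / OT 0 h 0 min; Sat reg 3 h 42 min / OT 0 h 0 min.
Totals: regular 24 h 47 min, overtime 1 h 31 min.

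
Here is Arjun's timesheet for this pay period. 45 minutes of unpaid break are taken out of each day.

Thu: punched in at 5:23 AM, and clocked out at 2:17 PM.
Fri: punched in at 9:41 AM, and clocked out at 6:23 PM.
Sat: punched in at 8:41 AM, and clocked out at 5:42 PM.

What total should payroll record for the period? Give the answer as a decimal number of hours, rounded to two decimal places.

24.37 hours

Thu: 5:23 AM–2:17 PM = 8 h 54 min; less 45 min break → 8 h 9 min
Fri: 9:41 AM–6:23 PM = 8 h 42 min; less 45 min break → 7 h 57 min
Sat: 8:41 AM–5:42 PM = 9 h 1 min; less 45 min break → 8 h 16 min
Total: 8 h 9 min + 7 h 57 min + 8 h 16 min = 24 h 22 min.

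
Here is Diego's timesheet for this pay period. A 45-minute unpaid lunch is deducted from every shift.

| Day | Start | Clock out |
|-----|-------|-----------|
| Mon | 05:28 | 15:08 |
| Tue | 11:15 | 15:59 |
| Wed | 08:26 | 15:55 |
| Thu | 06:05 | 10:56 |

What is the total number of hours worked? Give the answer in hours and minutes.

Mon: 05:28–15:08 = 9 h 40 min; less 45 min break → 8 h 55 min
Tue: 11:15–15:59 = 4 h 44 min; less 45 min break → 3 h 59 min
Wed: 08:26–15:55 = 7 h 29 min; less 45 min break → 6 h 44 min
Thu: 06:05–10:56 = 4 h 51 min; less 45 min break → 4 h 6 min
Total: 8 h 55 min + 3 h 59 min + 6 h 44 min + 4 h 6 min = 23 h 44 min.

23 h 44 min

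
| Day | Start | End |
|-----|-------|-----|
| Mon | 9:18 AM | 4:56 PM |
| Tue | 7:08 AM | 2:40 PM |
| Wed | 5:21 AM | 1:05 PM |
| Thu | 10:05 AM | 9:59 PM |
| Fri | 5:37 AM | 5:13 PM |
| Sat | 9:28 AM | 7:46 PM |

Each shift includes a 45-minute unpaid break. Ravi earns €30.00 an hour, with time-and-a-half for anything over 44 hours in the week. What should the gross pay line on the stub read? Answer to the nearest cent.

Mon: 9:18 AM–4:56 PM = 7 h 38 min; less 45 min break → 6 h 53 min
Tue: 7:08 AM–2:40 PM = 7 h 32 min; less 45 min break → 6 h 47 min
Wed: 5:21 AM–1:05 PM = 7 h 44 min; less 45 min break → 6 h 59 min
Thu: 10:05 AM–9:59 PM = 11 h 54 min; less 45 min break → 11 h 9 min
Fri: 5:37 AM–5:13 PM = 11 h 36 min; less 45 min break → 10 h 51 min
Sat: 9:28 AM–7:46 PM = 10 h 18 min; less 45 min break → 9 h 33 min
Total worked: 52 h 12 min = 3132 min.
Regular 44 h 0 min = 2640 min at €30.00/h; overtime 8 h 12 min = 492 min at €45.00/h.
Pay = (2640 × €30.00 + 492 × €45.00) ÷ 60 = €1689.00.

€1689.00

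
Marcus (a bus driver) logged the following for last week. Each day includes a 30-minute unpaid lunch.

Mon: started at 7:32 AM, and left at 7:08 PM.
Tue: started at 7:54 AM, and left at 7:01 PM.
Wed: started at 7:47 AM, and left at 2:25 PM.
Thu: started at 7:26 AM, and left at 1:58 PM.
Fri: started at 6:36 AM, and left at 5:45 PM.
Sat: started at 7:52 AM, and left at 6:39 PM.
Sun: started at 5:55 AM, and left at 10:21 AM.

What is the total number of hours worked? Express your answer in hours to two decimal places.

Mon: 7:32 AM–7:08 PM = 11 h 36 min; less 30 min break → 11 h 6 min
Tue: 7:54 AM–7:01 PM = 11 h 7 min; less 30 min break → 10 h 37 min
Wed: 7:47 AM–2:25 PM = 6 h 38 min; less 30 min break → 6 h 8 min
Thu: 7:26 AM–1:58 PM = 6 h 32 min; less 30 min break → 6 h 2 min
Fri: 6:36 AM–5:45 PM = 11 h 9 min; less 30 min break → 10 h 39 min
Sat: 7:52 AM–6:39 PM = 10 h 47 min; less 30 min break → 10 h 17 min
Sun: 5:55 AM–10:21 AM = 4 h 26 min; less 30 min break → 3 h 56 min
Total: 11 h 6 min + 10 h 37 min + 6 h 8 min + 6 h 2 min + 10 h 39 min + 10 h 17 min + 3 h 56 min = 58 h 45 min.

58.75 hours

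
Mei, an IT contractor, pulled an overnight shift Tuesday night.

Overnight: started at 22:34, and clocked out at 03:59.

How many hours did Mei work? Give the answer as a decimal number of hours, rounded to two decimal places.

5.42 hours

Overnight: 22:34 → midnight = 1 h 26 min; midnight → 03:59 = 3 h 59 min; span 5 h 25 min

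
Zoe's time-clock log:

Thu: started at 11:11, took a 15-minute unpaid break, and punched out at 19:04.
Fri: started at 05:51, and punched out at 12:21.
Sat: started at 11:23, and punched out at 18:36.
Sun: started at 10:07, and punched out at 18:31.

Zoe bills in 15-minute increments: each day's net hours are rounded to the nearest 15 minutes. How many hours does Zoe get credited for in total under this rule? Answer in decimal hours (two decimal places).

Thu: 11:11–19:04 = 7 h 53 min − 15 min = 7 h 38 min → rounds to 7 h 45 min
Fri: 05:51–12:21 = 6 h 30 min → rounds to 6 h 30 min
Sat: 11:23–18:36 = 7 h 13 min → rounds to 7 h 15 min
Sun: 10:07–18:31 = 8 h 24 min → rounds to 8 h 30 min
Total credited: 30 h 0 min.

30.00 hours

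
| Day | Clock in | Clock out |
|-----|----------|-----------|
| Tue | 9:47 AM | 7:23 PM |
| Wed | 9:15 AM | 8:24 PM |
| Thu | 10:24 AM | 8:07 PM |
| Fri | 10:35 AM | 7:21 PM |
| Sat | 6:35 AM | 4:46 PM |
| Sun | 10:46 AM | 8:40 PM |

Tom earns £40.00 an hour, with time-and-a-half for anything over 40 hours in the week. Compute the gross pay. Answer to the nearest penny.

Tue: 9:47 AM–7:23 PM = 9 h 36 min
Wed: 9:15 AM–8:24 PM = 11 h 9 min
Thu: 10:24 AM–8:07 PM = 9 h 43 min
Fri: 10:35 AM–7:21 PM = 8 h 46 min
Sat: 6:35 AM–4:46 PM = 10 h 11 min
Sun: 10:46 AM–8:40 PM = 9 h 54 min
Total worked: 59 h 19 min = 3559 min.
Regular 40 h 0 min = 2400 min at £40.00/h; overtime 19 h 19 min = 1159 min at £60.00/h.
Pay = (2400 × £40.00 + 1159 × £60.00) ÷ 60 = £2759.00.

£2759.00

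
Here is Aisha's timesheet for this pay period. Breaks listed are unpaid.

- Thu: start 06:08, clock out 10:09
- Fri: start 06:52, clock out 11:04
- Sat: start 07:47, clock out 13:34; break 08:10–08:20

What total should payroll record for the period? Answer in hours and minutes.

13 h 50 min

Thu: 06:08–10:09 = 4 h 1 min
Fri: 06:52–11:04 = 4 h 12 min
Sat: 07:47–13:34 = 5 h 47 min; less 10 min break → 5 h 37 min
Total: 4 h 1 min + 4 h 12 min + 5 h 37 min = 13 h 50 min.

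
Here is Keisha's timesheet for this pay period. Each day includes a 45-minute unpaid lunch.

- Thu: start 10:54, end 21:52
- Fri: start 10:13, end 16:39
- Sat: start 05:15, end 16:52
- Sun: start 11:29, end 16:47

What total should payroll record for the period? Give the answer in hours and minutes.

31 h 19 min

Thu: 10:54–21:52 = 10 h 58 min; less 45 min break → 10 h 13 min
Fri: 10:13–16:39 = 6 h 26 min; less 45 min break → 5 h 41 min
Sat: 05:15–16:52 = 11 h 37 min; less 45 min break → 10 h 52 min
Sun: 11:29–16:47 = 5 h 18 min; less 45 min break → 4 h 33 min
Total: 10 h 13 min + 5 h 41 min + 10 h 52 min + 4 h 33 min = 31 h 19 min.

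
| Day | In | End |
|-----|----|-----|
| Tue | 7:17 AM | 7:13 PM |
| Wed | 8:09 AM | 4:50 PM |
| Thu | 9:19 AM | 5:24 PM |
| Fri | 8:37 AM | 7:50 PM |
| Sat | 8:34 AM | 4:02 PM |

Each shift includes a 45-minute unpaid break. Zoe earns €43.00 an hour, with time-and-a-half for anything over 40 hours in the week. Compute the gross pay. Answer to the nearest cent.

€1954.35

Tue: 7:17 AM–7:13 PM = 11 h 56 min; less 45 min break → 11 h 11 min
Wed: 8:09 AM–4:50 PM = 8 h 41 min; less 45 min break → 7 h 56 min
Thu: 9:19 AM–5:24 PM = 8 h 5 min; less 45 min break → 7 h 20 min
Fri: 8:37 AM–7:50 PM = 11 h 13 min; less 45 min break → 10 h 28 min
Sat: 8:34 AM–4:02 PM = 7 h 28 min; less 45 min break → 6 h 43 min
Total worked: 43 h 38 min = 2618 min.
Regular 40 h 0 min = 2400 min at €43.00/h; overtime 3 h 38 min = 218 min at €64.50/h.
Pay = (2400 × €43.00 + 218 × €64.50) ÷ 60 = €1954.35.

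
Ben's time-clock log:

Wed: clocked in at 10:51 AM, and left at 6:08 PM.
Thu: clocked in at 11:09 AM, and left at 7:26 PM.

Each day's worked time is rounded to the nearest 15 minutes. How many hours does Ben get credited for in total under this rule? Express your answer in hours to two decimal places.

15.50 hours

Wed: 10:51 AM–6:08 PM = 7 h 17 min → rounds to 7 h 15 min
Thu: 11:09 AM–7:26 PM = 8 h 17 min → rounds to 8 h 15 min
Total credited: 15 h 30 min.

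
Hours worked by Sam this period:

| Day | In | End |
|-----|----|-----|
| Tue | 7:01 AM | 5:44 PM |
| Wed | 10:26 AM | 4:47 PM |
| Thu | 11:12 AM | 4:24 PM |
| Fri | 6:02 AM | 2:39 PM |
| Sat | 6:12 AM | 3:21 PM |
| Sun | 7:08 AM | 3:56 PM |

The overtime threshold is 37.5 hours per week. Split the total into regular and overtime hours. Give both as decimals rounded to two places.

Regular 37.50 hours, overtime 11.33 hours

Tue: 7:01 AM–5:44 PM = 10 h 43 min
Wed: 10:26 AM–4:47 PM = 6 h 21 min
Thu: 11:12 AM–4:24 PM = 5 h 12 min
Fri: 6:02 AM–2:39 PM = 8 h 37 min
Sat: 6:12 AM–3:21 PM = 9 h 9 min
Sun: 7:08 AM–3:56 PM = 8 h 48 min
Total worked: 48 h 50 min = 48.83 h.
Threshold 37.5 h → overtime 11 h 20 min, regular 37 h 30 min.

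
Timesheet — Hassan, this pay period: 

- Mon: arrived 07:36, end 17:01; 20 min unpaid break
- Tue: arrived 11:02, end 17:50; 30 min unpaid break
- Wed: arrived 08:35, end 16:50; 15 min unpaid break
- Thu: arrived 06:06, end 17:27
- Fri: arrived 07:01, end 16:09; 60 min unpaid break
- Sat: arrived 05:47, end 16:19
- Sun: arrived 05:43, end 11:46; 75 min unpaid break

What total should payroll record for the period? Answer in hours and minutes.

58 h 12 min

Mon: 07:36–17:01 = 9 h 25 min; less 20 min break → 9 h 5 min
Tue: 11:02–17:50 = 6 h 48 min; less 30 min break → 6 h 18 min
Wed: 08:35–16:50 = 8 h 15 min; less 15 min break → 8 h 0 min
Thu: 06:06–17:27 = 11 h 21 min
Fri: 07:01–16:09 = 9 h 8 min; less 60 min break → 8 h 8 min
Sat: 05:47–16:19 = 10 h 32 min
Sun: 05:43–11:46 = 6 h 3 min; less 75 min break → 4 h 48 min
Total: 9 h 5 min + 6 h 18 min + 8 h 0 min + 11 h 21 min + 8 h 8 min + 10 h 32 min + 4 h 48 min = 58 h 12 min.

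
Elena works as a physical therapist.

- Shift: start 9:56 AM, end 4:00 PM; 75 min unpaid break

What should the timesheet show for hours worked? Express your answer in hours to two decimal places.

Shift: 9:56 AM–4:00 PM = 6 h 4 min; less 75 min break → 4 h 49 min

4.82 hours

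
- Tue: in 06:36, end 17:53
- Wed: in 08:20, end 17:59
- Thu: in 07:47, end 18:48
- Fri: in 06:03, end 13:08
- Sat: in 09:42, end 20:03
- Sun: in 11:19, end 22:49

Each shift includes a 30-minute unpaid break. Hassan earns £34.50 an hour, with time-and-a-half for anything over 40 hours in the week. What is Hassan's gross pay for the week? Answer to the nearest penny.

£2305.46

Tue: 06:36–17:53 = 11 h 17 min; less 30 min break → 10 h 47 min
Wed: 08:20–17:59 = 9 h 39 min; less 30 min break → 9 h 9 min
Thu: 07:47–18:48 = 11 h 1 min; less 30 min break → 10 h 31 min
Fri: 06:03–13:08 = 7 h 5 min; less 30 min break → 6 h 35 min
Sat: 09:42–20:03 = 10 h 21 min; less 30 min break → 9 h 51 min
Sun: 11:19–22:49 = 11 h 30 min; less 30 min break → 11 h 0 min
Total worked: 57 h 53 min = 3473 min.
Regular 40 h 0 min = 2400 min at £34.50/h; overtime 17 h 53 min = 1073 min at £51.75/h.
Pay = (2400 × £34.50 + 1073 × £51.75) ÷ 60 = £2305.46.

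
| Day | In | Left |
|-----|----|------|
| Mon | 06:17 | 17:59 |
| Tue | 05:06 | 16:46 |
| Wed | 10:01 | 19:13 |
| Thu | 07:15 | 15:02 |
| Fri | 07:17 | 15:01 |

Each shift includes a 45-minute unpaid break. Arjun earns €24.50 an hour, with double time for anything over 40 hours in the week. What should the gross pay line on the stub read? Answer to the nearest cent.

€1192.33

Mon: 06:17–17:59 = 11 h 42 min; less 45 min break → 10 h 57 min
Tue: 05:06–16:46 = 11 h 40 min; less 45 min break → 10 h 55 min
Wed: 10:01–19:13 = 9 h 12 min; less 45 min break → 8 h 27 min
Thu: 07:15–15:02 = 7 h 47 min; less 45 min break → 7 h 2 min
Fri: 07:17–15:01 = 7 h 44 min; less 45 min break → 6 h 59 min
Total worked: 44 h 20 min = 2660 min.
Regular 40 h 0 min = 2400 min at €24.50/h; overtime 4 h 20 min = 260 min at €49.00/h.
Pay = (2400 × €24.50 + 260 × €49.00) ÷ 60 = €1192.33.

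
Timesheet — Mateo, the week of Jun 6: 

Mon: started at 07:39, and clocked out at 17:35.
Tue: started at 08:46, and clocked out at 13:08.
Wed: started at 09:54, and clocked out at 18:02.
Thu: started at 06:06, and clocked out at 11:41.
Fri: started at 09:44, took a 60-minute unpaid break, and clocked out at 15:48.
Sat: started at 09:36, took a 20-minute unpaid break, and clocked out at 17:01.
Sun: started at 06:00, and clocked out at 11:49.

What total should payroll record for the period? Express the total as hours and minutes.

Mon: 07:39–17:35 = 9 h 56 min
Tue: 08:46–13:08 = 4 h 22 min
Wed: 09:54–18:02 = 8 h 8 min
Thu: 06:06–11:41 = 5 h 35 min
Fri: 09:44–15:48 = 6 h 4 min; less 60 min break → 5 h 4 min
Sat: 09:36–17:01 = 7 h 25 min; less 20 min break → 7 h 5 min
Sun: 06:00–11:49 = 5 h 49 min
Total: 9 h 56 min + 4 h 22 min + 8 h 8 min + 5 h 35 min + 5 h 4 min + 7 h 5 min + 5 h 49 min = 45 h 59 min.

45 h 59 min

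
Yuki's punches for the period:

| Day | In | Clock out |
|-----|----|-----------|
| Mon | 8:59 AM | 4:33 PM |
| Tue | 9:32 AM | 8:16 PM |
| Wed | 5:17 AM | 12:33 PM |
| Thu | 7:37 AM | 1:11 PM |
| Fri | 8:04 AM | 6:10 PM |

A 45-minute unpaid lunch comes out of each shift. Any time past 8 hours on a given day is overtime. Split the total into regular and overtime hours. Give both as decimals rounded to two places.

Regular 34.15 hours, overtime 3.33 hours

Mon: 8:59 AM–4:33 PM = 7 h 34 min; less 45 min break → 6 h 49 min
Tue: 9:32 AM–8:16 PM = 10 h 44 min; less 45 min break → 9 h 59 min
Wed: 5:17 AM–12:33 PM = 7 h 16 min; less 45 min break → 6 h 31 min
Thu: 7:37 AM–1:11 PM = 5 h 34 min; less 45 min break → 4 h 49 min
Fri: 8:04 AM–6:10 PM = 10 h 6 min; less 45 min break → 9 h 21 min
Mon reg 6 h 49 min / OT 0 h 0 min; Tue reg 8 h 0 min / OT 1 h 59 min; Wed reg 6 h 31 min / OT 0 h 0 min; Thu reg 4 h 49 min / OT 0 h 0 min; Fri reg 8 h 0 min / OT 1 h 21 min.
Totals: regular 34 h 9 min, overtime 3 h 20 min.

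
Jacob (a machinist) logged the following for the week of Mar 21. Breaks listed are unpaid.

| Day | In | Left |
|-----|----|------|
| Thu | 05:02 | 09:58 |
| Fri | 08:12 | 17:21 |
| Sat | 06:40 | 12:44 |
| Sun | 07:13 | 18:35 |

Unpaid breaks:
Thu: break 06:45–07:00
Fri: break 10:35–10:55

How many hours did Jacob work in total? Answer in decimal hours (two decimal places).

30.93 hours

Thu: 05:02–09:58 = 4 h 56 min; less 15 min break → 4 h 41 min
Fri: 08:12–17:21 = 9 h 9 min; less 20 min break → 8 h 49 min
Sat: 06:40–12:44 = 6 h 4 min
Sun: 07:13–18:35 = 11 h 22 min
Total: 4 h 41 min + 8 h 49 min + 6 h 4 min + 11 h 22 min = 30 h 56 min.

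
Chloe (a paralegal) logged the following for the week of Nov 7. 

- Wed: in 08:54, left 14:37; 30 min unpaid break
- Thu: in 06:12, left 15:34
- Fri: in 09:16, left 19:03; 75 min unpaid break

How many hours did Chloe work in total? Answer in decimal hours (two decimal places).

23.12 hours

Wed: 08:54–14:37 = 5 h 43 min; less 30 min break → 5 h 13 min
Thu: 06:12–15:34 = 9 h 22 min
Fri: 09:16–19:03 = 9 h 47 min; less 75 min break → 8 h 32 min
Total: 5 h 13 min + 9 h 22 min + 8 h 32 min = 23 h 7 min.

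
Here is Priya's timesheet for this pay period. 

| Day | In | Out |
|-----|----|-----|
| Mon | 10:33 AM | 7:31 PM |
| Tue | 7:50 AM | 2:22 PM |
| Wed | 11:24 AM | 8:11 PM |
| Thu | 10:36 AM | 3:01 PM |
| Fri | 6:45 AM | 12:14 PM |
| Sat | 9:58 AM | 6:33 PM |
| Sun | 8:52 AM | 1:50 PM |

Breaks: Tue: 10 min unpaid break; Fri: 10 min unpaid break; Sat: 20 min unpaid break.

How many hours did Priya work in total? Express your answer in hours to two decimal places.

Mon: 10:33 AM–7:31 PM = 8 h 58 min
Tue: 7:50 AM–2:22 PM = 6 h 32 min; less 10 min break → 6 h 22 min
Wed: 11:24 AM–8:11 PM = 8 h 47 min
Thu: 10:36 AM–3:01 PM = 4 h 25 min
Fri: 6:45 AM–12:14 PM = 5 h 29 min; less 10 min break → 5 h 19 min
Sat: 9:58 AM–6:33 PM = 8 h 35 min; less 20 min break → 8 h 15 min
Sun: 8:52 AM–1:50 PM = 4 h 58 min
Total: 8 h 58 min + 6 h 22 min + 8 h 47 min + 4 h 25 min + 5 h 19 min + 8 h 15 min + 4 h 58 min = 47 h 4 min.

47.07 hours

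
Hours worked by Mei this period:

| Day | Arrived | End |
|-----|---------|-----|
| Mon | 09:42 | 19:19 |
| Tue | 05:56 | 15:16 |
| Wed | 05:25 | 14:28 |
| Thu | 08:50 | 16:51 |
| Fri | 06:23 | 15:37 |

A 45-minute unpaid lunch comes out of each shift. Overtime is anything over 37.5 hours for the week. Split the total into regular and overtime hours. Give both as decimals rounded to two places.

Mon: 09:42–19:19 = 9 h 37 min; less 45 min break → 8 h 52 min
Tue: 05:56–15:16 = 9 h 20 min; less 45 min break → 8 h 35 min
Wed: 05:25–14:28 = 9 h 3 min; less 45 min break → 8 h 18 min
Thu: 08:50–16:51 = 8 h 1 min; less 45 min break → 7 h 16 min
Fri: 06:23–15:37 = 9 h 14 min; less 45 min break → 8 h 29 min
Total worked: 41 h 30 min = 41.50 h.
Threshold 37.5 h → overtime 4 h 0 min, regular 37 h 30 min.

Regular 37.50 hours, overtime 4.00 hours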